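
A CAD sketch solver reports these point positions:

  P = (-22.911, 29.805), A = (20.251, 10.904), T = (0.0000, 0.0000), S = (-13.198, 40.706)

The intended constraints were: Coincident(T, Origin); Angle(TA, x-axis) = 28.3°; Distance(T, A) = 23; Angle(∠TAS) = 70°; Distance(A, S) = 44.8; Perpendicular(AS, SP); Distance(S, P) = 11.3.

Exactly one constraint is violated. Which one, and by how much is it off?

Distance(S, P) = 11.3 — off by 3.30.

T = (0.00, 0.00) ✓; TA at 28.30° ✓; |TA| = 23.00 ✓; ∠TAS = 70.00° ✓; |AS| = 44.80 ✓; ∠(AS, SP) = 90.00° ✓; |SP| = 14.60 ✗.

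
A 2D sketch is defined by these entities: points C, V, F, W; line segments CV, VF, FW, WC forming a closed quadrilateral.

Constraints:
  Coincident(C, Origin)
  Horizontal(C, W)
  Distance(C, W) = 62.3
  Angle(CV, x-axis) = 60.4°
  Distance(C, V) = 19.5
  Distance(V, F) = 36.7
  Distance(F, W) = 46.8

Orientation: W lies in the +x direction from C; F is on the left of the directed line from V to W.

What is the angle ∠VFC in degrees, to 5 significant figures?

7.3727°

Checks: |VF| = 36.70 ✓; |FW| = 46.80 ✓.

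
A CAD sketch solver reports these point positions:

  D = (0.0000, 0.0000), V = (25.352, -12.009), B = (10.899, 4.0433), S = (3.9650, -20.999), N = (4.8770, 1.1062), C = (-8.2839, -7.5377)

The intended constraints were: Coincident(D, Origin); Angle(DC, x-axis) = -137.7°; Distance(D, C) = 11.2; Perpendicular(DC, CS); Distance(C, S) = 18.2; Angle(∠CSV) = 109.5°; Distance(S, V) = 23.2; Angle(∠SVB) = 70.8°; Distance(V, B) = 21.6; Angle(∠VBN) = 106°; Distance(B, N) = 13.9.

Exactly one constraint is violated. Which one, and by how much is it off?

Distance(B, N) = 13.9 — off by 7.20.

D = (0.00, 0.00) ✓; DC at -137.7° ✓; |DC| = 11.20 ✓; ∠(DC, CS) = 90.00° ✓; |CS| = 18.20 ✓; ∠CSV = 109.5° ✓; |SV| = 23.20 ✓; ∠SVB = 70.80° ✓; |VB| = 21.60 ✓; ∠VBN = 106.0° ✓; |BN| = 6.700 ✗.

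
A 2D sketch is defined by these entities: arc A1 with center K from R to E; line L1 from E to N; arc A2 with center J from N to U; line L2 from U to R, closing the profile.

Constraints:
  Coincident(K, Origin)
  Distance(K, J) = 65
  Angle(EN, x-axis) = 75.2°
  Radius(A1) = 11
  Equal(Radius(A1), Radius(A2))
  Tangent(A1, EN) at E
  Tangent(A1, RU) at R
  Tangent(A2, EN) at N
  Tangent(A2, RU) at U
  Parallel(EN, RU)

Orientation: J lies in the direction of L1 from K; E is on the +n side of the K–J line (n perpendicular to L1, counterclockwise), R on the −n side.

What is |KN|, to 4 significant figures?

65.92

The slot axis is L1's direction at 75.2°, so u = (cos 75.2°, sin 75.2°) = (0.2554, 0.9668) and n = (−sin 75.2°, cos 75.2°) = (-0.9668, 0.2554). K is at the origin and J lies 65.0 along u from K, so J = 65.0·u = (16.60, 62.84). Tangency of A1 to both parallel lines with radius 11.0 puts E and R at K ± 11.0·n: E = (-10.64, 2.810), R = (10.64, -2.810). Equal radii place N and U the same way about J: N = J + 11.0·n = (5.969, 65.65), U = J − 11.0·n = (27.24, 60.03). Then |KN| = |N − K| = 65.92.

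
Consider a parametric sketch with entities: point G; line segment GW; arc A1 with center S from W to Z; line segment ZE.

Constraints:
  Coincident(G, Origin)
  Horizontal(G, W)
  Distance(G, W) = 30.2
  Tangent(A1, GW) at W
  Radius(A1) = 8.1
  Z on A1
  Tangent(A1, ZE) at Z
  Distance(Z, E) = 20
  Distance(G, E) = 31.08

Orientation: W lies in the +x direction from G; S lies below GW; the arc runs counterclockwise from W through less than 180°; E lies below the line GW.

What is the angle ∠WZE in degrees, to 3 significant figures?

142°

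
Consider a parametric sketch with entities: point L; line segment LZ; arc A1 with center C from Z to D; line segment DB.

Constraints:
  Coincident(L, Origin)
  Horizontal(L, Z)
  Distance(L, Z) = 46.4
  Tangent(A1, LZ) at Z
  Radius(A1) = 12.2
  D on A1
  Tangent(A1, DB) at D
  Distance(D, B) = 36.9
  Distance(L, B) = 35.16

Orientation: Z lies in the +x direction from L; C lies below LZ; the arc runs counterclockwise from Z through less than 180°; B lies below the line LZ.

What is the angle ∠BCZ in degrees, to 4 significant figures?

121.6°

L is at the origin; LZ is horizontal with |LZ| = 46.4 and Z on the +x side, so Z = (46.40, 0.000). Tangency of A1 to LZ means the radius CZ is perpendicular to LZ, so C = Z + (0, -12.2) = (46.40, -12.20). Since CD ⟂ DB (tangency), |CB| = √(12.2² + 36.9²) = 38.86 regardless of where D sits on A1. So B lies on both circle(L, 35.16) and circle(C, 38.86); the below-LZ intersection is B = (13.29, -32.55). D is the foot of the tangent from B: D = (37.07, -4.337).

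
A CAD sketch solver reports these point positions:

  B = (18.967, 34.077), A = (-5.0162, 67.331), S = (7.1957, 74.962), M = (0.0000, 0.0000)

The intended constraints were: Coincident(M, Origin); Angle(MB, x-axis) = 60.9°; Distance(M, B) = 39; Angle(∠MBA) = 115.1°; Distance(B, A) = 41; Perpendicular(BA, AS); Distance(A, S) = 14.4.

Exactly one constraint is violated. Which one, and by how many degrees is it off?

Perpendicular(BA, AS) — off by 3.80°.

M = (0.00, 0.00) ✓; MB at 60.90° ✓; |MB| = 39.00 ✓; ∠MBA = 115.1° ✓; |BA| = 41.00 ✓; ∠(BA, AS) = 93.80° ✗; |AS| = 14.40 ✓.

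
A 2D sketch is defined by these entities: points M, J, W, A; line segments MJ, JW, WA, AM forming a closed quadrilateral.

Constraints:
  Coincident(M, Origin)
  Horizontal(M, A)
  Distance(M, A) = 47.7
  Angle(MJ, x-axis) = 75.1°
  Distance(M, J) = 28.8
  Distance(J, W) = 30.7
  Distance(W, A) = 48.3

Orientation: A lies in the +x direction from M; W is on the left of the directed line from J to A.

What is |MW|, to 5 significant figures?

56.036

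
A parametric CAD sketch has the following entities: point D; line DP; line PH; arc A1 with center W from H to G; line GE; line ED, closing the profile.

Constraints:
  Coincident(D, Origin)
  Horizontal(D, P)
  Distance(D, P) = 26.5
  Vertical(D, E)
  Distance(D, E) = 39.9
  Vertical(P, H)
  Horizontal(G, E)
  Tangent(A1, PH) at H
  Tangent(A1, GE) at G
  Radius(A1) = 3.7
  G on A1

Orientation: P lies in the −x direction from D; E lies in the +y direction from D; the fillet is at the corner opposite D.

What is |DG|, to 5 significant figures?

45.955

The virtual corner opposite D is at (-26.500, 39.900). Tangency of A1 to PH means the radius WH is perpendicular to PH and tangency of A1 to GE means the radius WG is perpendicular to GE, with radius 3.7, so the center W sits 3.7 in from both sides at W = (-22.800, 36.200). That places the tangent points at H = (-26.500, 36.200) on PH and G = (-22.800, 39.900) on GE. Then |DG| = |G − D| = 45.955.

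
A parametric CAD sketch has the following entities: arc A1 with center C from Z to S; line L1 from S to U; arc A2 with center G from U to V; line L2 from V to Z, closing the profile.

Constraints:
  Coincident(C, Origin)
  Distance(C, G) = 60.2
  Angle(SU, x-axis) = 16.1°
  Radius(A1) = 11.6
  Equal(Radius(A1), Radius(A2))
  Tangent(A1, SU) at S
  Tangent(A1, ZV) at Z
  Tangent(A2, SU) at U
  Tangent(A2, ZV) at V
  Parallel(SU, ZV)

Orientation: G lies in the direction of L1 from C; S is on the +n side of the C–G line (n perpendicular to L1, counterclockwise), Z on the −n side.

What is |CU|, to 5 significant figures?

61.307

The slot axis is L1's direction at 16.1°, so u = (cos 16.1°, sin 16.1°) = (0.96078, 0.27731) and n = (−sin 16.1°, cos 16.1°) = (-0.27731, 0.96078). C is at the origin and G lies 60.2 along u from C, so G = 60.2·u = (57.839, 16.694). Tangency of A1 to both parallel lines with radius 11.6 puts S and Z at C ± 11.6·n: S = (-3.2168, 11.145), Z = (3.2168, -11.145). Equal radii place U and V the same way about G: U = G + 11.6·n = (54.622, 27.839), V = G − 11.6·n = (61.056, 5.5493). Then |CU| = |U − C| = 61.307.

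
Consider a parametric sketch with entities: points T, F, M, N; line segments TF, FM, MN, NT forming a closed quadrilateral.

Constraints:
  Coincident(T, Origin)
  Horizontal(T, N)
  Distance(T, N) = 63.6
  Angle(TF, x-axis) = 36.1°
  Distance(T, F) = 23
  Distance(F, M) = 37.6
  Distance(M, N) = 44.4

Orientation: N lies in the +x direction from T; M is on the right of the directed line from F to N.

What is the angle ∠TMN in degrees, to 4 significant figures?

106.2°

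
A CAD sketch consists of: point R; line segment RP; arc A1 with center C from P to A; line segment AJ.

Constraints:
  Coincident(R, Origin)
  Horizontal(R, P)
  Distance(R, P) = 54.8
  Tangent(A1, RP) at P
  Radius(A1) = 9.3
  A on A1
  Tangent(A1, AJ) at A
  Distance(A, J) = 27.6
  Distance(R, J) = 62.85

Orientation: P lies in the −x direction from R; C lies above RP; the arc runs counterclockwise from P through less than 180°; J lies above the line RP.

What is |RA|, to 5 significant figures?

46.878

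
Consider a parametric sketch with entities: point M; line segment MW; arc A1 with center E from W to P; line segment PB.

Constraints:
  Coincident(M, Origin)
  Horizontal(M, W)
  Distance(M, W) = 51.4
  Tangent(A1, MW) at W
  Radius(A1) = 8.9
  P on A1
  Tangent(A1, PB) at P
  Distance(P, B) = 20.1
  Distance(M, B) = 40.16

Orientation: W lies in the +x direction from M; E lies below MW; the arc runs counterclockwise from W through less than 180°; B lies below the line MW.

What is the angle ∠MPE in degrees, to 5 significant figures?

155.95°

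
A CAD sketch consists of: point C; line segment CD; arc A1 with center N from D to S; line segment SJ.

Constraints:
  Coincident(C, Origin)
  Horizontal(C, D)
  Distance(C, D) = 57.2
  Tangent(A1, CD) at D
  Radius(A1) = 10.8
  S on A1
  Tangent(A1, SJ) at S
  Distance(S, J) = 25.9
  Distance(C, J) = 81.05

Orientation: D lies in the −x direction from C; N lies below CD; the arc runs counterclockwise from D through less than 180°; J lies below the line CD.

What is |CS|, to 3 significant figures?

68.2

C is at the origin; CD is horizontal with |CD| = 57.2 and D on the −x side, so D = (-57.2, 0.00). Tangency of A1 to CD means the radius ND is perpendicular to CD, so N = D + (0, -10.8) = (-57.2, -10.8). Since NS ⟂ SJ (tangency), |NJ| = √(10.8² + 25.9²) = 28.1 regardless of where S sits on A1. So J lies on both circle(C, 81.05) and circle(N, 28.1); the below-CD intersection is J = (-73.9, -33.4). S is the foot of the tangent from J: S = (-67.7, -8.23).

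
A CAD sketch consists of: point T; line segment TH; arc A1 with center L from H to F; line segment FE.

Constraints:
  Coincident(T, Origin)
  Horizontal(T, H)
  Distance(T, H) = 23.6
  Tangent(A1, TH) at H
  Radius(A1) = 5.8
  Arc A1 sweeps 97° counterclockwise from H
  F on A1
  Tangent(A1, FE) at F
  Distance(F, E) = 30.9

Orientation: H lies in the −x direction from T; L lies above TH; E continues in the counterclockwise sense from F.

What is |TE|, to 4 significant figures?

43.00

On A1, H sits at bearing -90° from L; a 97° counterclockwise sweep puts F at bearing 7°, so F = L + 5.8·(cos 7°, sin 7°) = (-17.84, 6.507). The tangent condition forces LF to be normal to FE, so FE runs along (−sin 7°, cos 7°); with |FE| = 30.9, E = (-21.61, 37.18). Then |TE| = |E − T| = 43.00.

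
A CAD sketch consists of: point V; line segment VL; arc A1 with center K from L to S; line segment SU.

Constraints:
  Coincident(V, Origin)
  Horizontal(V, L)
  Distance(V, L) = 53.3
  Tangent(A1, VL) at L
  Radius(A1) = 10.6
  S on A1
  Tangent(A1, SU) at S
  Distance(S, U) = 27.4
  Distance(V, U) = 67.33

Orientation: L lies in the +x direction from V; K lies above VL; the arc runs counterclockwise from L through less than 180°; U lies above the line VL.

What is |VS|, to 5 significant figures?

64.854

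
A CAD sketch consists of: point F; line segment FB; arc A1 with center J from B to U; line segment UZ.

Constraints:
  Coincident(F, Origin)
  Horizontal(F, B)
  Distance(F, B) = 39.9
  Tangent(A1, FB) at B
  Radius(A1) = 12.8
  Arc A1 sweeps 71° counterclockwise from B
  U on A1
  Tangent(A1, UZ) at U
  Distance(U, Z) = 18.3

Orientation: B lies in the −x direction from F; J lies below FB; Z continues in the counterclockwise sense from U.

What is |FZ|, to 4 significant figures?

63.50

F is at the origin; F and B share the same y with |FB| = 39.9 and B on the −x side, so B = (-39.90, 0.000). Since A1 is tangent to FB there, JB ⟂ FB, so J = B + (0, -12.8) = (-39.90, -12.80). On A1, B sits at bearing 90° from J; a 71° counterclockwise sweep puts U at bearing 161°, so U = J + 12.8·(cos 161°, sin 161°) = (-52.00, -8.633). A1 meets UZ tangentially, so JU is at right angles to UZ, so UZ runs along (−sin 161°, cos 161°); with |UZ| = 18.3, Z = (-57.96, -25.94). Then |FZ| = |Z − F| = 63.50.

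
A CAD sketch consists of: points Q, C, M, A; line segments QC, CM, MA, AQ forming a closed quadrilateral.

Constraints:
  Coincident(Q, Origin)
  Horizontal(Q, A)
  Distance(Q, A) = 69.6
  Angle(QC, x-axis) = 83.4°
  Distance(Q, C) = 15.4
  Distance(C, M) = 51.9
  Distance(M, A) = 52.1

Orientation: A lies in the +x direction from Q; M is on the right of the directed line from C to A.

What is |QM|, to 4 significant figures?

40.41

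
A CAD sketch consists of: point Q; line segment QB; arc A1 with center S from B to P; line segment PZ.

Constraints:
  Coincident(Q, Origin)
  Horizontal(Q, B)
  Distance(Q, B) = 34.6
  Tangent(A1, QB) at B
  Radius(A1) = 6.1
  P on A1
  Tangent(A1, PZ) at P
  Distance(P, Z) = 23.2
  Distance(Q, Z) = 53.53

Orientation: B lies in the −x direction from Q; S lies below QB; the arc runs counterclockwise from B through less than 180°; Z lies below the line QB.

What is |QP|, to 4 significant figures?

40.78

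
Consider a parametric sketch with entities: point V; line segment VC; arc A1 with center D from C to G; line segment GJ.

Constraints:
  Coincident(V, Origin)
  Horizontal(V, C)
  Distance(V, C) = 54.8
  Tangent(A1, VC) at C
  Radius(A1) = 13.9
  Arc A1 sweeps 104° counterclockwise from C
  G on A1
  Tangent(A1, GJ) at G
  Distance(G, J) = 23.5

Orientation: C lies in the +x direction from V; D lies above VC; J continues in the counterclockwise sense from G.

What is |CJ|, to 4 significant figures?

40.82

On A1, C sits at bearing -90° from D; a 104° counterclockwise sweep puts G at bearing 14°, so G = D + 13.9·(cos 14°, sin 14°) = (68.29, 17.26). Since A1 is tangent to GJ there, DG ⟂ GJ, so GJ runs along (−sin 14°, cos 14°); with |GJ| = 23.5, J = (62.60, 40.06). Then |CJ| = |J − C| = 40.82.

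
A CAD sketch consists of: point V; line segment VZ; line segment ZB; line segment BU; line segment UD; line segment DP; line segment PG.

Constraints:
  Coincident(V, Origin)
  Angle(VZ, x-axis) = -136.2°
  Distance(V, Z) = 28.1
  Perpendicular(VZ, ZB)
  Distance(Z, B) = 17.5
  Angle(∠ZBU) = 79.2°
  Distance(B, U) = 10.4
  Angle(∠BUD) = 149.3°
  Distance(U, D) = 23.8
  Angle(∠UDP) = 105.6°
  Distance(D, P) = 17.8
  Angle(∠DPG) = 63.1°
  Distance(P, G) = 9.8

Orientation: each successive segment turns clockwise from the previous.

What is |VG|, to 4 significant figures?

16.13

V is at the origin; VZ runs at -136.2° with length 28.1, so Z = (-20.28, -19.45). VZ is perpendicular to ZB, so ZB runs at 133.8°; with |ZB| = 17.5, B = (-32.39, -6.818). ∠ZBU = 79.2° gives BU at 33.00° from the x-axis; with |BU| = 10.4, U = (-23.67, -1.154). ∠BUD = 149.3° gives UD at 2.300° from the x-axis; with |UD| = 23.8, D = (0.1090, -0.1990). ∠UDP = 105.6° gives DP at -72.10° from the x-axis; with |DP| = 17.8, P = (5.580, -17.14). ∠DPG = 63.1° gives PG at 171.0° from the x-axis; with |PG| = 9.8, G = (-4.099, -15.60). Then |VG| = |G − V| = 16.13.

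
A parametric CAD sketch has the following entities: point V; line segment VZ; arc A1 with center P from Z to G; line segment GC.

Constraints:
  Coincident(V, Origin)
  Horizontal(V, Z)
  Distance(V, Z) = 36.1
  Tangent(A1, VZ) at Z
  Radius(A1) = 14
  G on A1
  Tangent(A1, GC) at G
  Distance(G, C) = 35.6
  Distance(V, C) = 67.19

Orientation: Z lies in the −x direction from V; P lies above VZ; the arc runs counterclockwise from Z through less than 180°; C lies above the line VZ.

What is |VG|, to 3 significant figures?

32.3

V is at the origin; VZ is horizontal with |VZ| = 36.1 and Z on the −x side, so Z = (-36.1, 0.00). The tangent condition forces PZ to be normal to VZ, so P = Z + (0, 14) = (-36.1, 14.0). Since PG ⟂ GC (tangency), |PC| = √(14.0² + 35.6²) = 38.3 regardless of where G sits on A1. So C lies on both circle(V, 67.19) and circle(P, 38.3); the above-VZ intersection is C = (-43.0, 51.6). G is the foot of the tangent from C: G = (-24.2, 21.4).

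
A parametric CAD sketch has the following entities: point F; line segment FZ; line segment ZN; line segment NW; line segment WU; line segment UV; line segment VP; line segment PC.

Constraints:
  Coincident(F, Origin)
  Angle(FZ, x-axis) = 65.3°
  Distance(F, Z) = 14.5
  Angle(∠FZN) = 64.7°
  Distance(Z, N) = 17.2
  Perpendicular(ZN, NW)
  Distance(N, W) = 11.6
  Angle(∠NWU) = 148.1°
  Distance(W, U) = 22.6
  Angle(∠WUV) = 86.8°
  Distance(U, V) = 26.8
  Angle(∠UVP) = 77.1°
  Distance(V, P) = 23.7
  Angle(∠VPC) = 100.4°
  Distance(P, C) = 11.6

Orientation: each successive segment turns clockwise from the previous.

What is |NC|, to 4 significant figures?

9.666

∠UVP = 77.1° gives VP at -8.000° from the x-axis; with |VP| = 23.7, P = (7.035, 12.76). ∠VPC = 100.4° gives PC at -87.60° from the x-axis; with |PC| = 11.6, C = (7.520, 1.171). Then |NC| = |C − N| = 9.666.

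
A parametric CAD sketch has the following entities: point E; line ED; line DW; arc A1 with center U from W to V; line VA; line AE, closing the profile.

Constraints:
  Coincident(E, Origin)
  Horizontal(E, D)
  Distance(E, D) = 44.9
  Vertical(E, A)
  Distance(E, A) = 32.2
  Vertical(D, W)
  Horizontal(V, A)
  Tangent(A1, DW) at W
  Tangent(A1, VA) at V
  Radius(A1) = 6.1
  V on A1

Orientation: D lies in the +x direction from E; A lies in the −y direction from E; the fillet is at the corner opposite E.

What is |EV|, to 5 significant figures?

50.421

The virtual corner opposite E is at (44.900, -32.200). Tangency of A1 to DW means the radius UW is perpendicular to DW and the tangent condition forces UV to be normal to VA, with radius 6.1, so the center U sits 6.1 in from both sides at U = (38.800, -26.100). That places the tangent points at W = (44.900, -26.100) on DW and V = (38.800, -32.200) on VA. Then |EV| = |V − E| = 50.421.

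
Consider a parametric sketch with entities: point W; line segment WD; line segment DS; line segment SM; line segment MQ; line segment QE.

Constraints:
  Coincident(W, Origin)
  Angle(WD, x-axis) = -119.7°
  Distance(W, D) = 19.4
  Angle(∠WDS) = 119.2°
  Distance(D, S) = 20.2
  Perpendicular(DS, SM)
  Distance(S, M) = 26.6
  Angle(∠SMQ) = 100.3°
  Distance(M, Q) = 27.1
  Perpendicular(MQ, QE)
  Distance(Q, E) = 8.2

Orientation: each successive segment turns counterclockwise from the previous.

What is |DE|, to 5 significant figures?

24.686

W is at the origin; WD runs at -119.7° with length 19.4, so D = (-9.6119, -16.851). ∠WDS = 119.2° gives DS at -58.900° from the x-axis; with |DS| = 20.2, S = (0.82208, -34.148). The perpendicularity gives SM at right angles to DS, so SM runs at 31.100°; with |SM| = 26.6, M = (23.599, -20.408). ∠SMQ = 100.3° gives MQ at 110.80° from the x-axis; with |MQ| = 27.1, Q = (13.975, 4.9255). The perpendicularity gives QE at right angles to MQ, so QE runs at -159.20°; with |QE| = 8.2, E = (6.3098, 2.0136). Then |DE| = |E − D| = 24.686.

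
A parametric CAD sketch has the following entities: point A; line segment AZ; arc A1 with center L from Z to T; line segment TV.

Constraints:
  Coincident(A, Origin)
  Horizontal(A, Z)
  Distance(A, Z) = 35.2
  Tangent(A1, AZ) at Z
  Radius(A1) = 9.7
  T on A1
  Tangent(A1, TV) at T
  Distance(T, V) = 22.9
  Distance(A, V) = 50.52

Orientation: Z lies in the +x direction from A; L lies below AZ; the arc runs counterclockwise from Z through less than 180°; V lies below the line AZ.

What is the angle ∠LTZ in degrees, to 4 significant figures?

31.57°

A is at the origin; AZ is horizontal with |AZ| = 35.2 and Z on the +x side, so Z = (35.20, 0.000). A1 meets AZ tangentially, so LZ is at right angles to AZ, so L = Z + (0, -9.7) = (35.20, -9.700). Since LT ⟂ TV (tangency), |LV| = √(9.7² + 22.9²) = 24.87 regardless of where T sits on A1. So V lies on both circle(A, 50.52) and circle(L, 24.87); the below-AZ intersection is V = (36.89, -34.51). T is the foot of the tangent from V: T = (26.55, -14.08).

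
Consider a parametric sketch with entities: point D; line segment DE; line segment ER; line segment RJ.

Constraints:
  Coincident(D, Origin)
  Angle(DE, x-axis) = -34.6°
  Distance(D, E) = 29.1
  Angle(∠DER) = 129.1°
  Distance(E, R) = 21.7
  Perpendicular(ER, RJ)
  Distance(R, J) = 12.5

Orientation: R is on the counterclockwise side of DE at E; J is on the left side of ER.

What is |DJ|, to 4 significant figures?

41.30

∠DER = 129.1°, so ER runs at -34.6° + (180° − 129.1°) = 16.30° from the x-axis; with |ER| = 21.7, R = E + 21.7·(cos 16.30°, sin 16.30°) = (44.78, -10.43). ER ⟂ RJ; with |RJ| = 12.5 on the left of ER, J = R + 12.5·(-0.2807, 0.9598) = (41.27, 1.564). Then |DJ| = |J − D| = 41.30.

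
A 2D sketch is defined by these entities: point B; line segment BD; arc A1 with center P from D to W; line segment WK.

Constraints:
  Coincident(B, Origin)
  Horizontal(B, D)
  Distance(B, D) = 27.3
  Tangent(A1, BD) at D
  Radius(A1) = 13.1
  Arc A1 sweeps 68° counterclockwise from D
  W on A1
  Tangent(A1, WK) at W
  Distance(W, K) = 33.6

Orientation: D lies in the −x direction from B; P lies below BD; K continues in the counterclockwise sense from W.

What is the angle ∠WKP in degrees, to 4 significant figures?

21.30°

B is at the origin; BD is horizontal with |BD| = 27.3 and D on the −x side, so D = (-27.30, 0.000). A1 meets BD tangentially, so PD is at right angles to BD, so P = D + (0, -13.1) = (-27.30, -13.10). On A1, D sits at bearing 90° from P; a 68° counterclockwise sweep puts W at bearing 158°, so W = P + 13.1·(cos 158°, sin 158°) = (-39.45, -8.193). Tangency of A1 to WK means the radius PW is perpendicular to WK, so WK runs along (−sin 158°, cos 158°); with |WK| = 33.6, K = (-52.03, -39.35). Then cos ∠WKP = KW·KP / (|KW||KP|), giving 21.30°.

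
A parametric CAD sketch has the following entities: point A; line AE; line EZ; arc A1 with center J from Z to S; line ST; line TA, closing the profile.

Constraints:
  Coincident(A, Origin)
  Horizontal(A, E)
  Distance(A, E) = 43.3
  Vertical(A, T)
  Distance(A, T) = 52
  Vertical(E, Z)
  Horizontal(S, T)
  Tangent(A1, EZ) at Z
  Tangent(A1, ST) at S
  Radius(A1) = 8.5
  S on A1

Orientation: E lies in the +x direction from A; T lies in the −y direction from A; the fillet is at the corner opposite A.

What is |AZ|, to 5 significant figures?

61.377

A is at the origin; A and E share the same y with |AE| = 43.3 and E on the +x side, so E = (43.300, 0.0000). AT is vertical with |AT| = 52.0 and T on the −y side, so T = (0.0000, -52.000). The virtual corner opposite A is at (43.300, -52.000). The tangent condition forces JZ to be normal to EZ and the tangent condition forces JS to be normal to ST, with radius 8.5, so the center J sits 8.5 in from both sides at J = (34.800, -43.500). That places the tangent points at Z = (43.300, -43.500) on EZ and S = (34.800, -52.000) on ST. Then |AZ| = |Z − A| = 61.377.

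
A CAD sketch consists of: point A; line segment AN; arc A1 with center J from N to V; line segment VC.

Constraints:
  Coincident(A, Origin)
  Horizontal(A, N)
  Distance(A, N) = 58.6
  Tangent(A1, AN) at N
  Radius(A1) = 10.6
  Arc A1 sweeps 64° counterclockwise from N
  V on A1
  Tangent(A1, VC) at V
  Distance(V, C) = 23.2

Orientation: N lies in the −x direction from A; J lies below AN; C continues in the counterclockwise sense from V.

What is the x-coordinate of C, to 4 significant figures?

-78.30

A is at the origin; AN is horizontal with |AN| = 58.6 and N on the −x side, so N = (-58.60, 0.000). Tangency of A1 to AN means the radius JN is perpendicular to AN, so J = N + (0, -10.6) = (-58.60, -10.60). On A1, N sits at bearing 90° from J; a 64° counterclockwise sweep puts V at bearing 154°, so V = J + 10.6·(cos 154°, sin 154°) = (-68.13, -5.953). Since A1 is tangent to VC there, JV ⟂ VC, so VC runs along (−sin 154°, cos 154°); with |VC| = 23.2, C = (-78.30, -26.81). So C.x = -78.30.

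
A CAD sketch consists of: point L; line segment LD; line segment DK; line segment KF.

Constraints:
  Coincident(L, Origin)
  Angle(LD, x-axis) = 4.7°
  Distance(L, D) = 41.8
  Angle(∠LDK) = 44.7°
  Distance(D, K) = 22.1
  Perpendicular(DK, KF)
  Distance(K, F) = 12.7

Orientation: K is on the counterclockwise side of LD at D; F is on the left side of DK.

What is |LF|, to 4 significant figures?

18.35

∠LDK = 44.7°, so DK runs at 4.7° + (180° − 44.7°) = 140.0° from the x-axis; with |DK| = 22.1, K = D + 22.1·(cos 140.0°, sin 140.0°) = (24.73, 17.63). The perpendicularity gives KF at right angles to DK; with |KF| = 12.7 on the left of DK, F = K + 12.7·(-0.6428, -0.7660) = (16.57, 7.902). Then |LF| = |F − L| = 18.35.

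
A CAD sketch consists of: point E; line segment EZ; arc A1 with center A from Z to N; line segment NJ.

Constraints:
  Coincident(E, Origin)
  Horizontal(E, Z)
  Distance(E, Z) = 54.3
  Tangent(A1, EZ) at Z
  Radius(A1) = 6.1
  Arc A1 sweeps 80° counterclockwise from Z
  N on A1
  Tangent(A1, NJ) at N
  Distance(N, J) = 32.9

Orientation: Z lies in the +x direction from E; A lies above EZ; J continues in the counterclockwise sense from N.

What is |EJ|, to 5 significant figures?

75.898

On A1, Z sits at bearing -90° from A; an 80° counterclockwise sweep puts N at bearing -10°, so N = A + 6.1·(cos -10°, sin -10°) = (60.307, 5.0407). A1 meets NJ tangentially, so AN is at right angles to NJ, so NJ runs along (−sin -10°, cos -10°); with |NJ| = 32.9, J = (66.020, 37.441). Then |EJ| = |J − E| = 75.898.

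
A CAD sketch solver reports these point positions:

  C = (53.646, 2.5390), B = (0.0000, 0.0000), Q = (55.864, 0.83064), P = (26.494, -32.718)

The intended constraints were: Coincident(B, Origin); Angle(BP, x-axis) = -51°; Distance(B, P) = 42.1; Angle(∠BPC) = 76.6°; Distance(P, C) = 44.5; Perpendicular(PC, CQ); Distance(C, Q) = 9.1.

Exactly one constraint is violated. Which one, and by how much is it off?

Distance(C, Q) = 9.1 — off by 6.30.

B = (0.00, 0.00) ✓; BP at -51.00° ✓; |BP| = 42.10 ✓; ∠BPC = 76.60° ✓; |PC| = 44.50 ✓; ∠(PC, CQ) = 90.00° ✓; |CQ| = 2.800 ✗.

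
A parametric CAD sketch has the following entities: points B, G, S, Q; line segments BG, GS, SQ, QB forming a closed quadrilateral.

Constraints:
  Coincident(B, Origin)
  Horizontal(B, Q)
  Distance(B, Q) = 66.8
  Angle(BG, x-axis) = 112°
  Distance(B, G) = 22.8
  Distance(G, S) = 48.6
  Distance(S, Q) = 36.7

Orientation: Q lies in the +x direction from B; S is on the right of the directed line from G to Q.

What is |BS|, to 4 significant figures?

31.70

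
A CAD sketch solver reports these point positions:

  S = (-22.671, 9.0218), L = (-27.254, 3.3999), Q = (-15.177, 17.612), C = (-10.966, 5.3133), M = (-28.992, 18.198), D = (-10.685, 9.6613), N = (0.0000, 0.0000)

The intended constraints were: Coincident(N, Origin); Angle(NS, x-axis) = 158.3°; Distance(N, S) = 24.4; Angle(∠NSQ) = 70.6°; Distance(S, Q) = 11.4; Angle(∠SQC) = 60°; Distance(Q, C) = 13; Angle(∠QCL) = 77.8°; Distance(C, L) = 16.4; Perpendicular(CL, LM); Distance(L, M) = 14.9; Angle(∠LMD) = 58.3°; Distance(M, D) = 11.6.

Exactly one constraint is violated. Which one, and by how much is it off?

Distance(M, D) = 11.6 — off by 8.60.

N = (0.00, 0.00) ✓; NS at 158.3° ✓; |NS| = 24.40 ✓; ∠NSQ = 70.60° ✓; |SQ| = 11.40 ✓; ∠SQC = 60.00° ✓; |QC| = 13.00 ✓; ∠QCL = 77.80° ✓; |CL| = 16.40 ✓; ∠(CL, LM) = 90.00° ✓; |LM| = 14.90 ✓; ∠LMD = 58.30° ✓; |MD| = 20.20 ✗.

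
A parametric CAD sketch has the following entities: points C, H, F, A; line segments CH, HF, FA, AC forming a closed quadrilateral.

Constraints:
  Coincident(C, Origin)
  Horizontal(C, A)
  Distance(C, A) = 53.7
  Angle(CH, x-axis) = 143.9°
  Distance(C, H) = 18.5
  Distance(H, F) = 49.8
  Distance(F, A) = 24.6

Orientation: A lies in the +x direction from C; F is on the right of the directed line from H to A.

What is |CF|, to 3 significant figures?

32.0

Checks: |HF| = 49.80 ✓; |FA| = 24.60 ✓.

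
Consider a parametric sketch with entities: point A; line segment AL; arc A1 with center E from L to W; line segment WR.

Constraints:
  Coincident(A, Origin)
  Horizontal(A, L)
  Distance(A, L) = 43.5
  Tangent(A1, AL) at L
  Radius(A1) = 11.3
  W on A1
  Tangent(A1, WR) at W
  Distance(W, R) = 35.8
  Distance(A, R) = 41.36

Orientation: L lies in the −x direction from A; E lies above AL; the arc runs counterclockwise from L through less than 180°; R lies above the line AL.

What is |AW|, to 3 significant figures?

34.0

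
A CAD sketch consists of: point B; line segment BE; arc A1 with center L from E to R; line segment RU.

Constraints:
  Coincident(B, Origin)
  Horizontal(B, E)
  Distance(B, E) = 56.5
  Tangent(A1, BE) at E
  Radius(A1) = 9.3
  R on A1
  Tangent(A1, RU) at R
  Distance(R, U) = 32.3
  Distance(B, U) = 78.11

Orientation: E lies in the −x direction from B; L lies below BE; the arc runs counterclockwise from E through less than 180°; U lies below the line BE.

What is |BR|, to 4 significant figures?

66.44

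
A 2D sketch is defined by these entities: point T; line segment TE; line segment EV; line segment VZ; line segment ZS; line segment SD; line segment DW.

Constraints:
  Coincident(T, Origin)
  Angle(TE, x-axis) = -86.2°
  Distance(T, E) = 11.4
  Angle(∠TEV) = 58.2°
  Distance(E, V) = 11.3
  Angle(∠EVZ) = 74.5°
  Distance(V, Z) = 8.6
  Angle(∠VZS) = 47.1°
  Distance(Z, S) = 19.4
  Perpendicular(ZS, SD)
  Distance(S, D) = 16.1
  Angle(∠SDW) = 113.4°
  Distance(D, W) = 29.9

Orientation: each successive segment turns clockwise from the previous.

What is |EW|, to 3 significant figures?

37.0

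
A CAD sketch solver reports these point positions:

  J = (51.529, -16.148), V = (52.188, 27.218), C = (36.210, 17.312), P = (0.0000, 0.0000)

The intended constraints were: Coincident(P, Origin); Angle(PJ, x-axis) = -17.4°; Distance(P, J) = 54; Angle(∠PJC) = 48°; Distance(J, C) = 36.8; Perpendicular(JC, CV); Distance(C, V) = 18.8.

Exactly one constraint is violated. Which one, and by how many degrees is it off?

Perpendicular(JC, CV) — off by 7.20°.

P = (0.00, 0.00) ✓; PJ at -17.40° ✓; |PJ| = 54.00 ✓; ∠PJC = 48.00° ✓; |JC| = 36.80 ✓; ∠(JC, CV) = 82.80° ✗; |CV| = 18.80 ✓.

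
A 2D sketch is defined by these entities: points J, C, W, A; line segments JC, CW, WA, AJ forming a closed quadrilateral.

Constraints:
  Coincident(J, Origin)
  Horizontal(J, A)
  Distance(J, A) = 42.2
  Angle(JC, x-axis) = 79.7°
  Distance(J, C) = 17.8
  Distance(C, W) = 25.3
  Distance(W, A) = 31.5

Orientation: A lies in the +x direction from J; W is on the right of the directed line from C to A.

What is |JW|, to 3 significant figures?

13.1

J is at the origin; JA is horizontal with |JA| = 42.2 and A in +x, so A = (42.2, 0). JC runs at 79.7° with |JC| = 17.8, so C = (3.18, 17.5). W is determined by |CW| = 25.3 and |WA| = 31.5 together: it lies at the intersection of circle(C, 25.3) and circle(A, 31.5). With |CA| = 42.8, the foot of the radical line on CA is 17.3 from C and the perpendicular offset is √(25.3² − 17.3²) = 18.5. Taking the right-of-CA solution: W = (11.4, -6.43).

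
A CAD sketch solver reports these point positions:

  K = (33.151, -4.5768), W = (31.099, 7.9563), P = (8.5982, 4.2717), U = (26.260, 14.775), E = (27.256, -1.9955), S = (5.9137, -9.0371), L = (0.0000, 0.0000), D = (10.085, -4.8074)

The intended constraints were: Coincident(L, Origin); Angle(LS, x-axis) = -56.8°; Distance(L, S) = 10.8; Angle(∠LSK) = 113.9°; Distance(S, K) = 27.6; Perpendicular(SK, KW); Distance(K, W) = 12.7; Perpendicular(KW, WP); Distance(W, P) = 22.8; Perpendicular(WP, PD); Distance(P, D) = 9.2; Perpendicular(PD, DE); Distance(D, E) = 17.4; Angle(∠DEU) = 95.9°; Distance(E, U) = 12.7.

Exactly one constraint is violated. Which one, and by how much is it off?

Distance(E, U) = 12.7 — off by 4.10.

L = (0.00, 0.00) ✓; LS at -56.80° ✓; |LS| = 10.80 ✓; ∠LSK = 113.9° ✓; |SK| = 27.60 ✓; ∠(SK, KW) = 90.00° ✓; |KW| = 12.70 ✓; ∠(KW, WP) = 90.00° ✓; |WP| = 22.80 ✓; ∠(WP, PD) = 90.00° ✓; |PD| = 9.200 ✓; ∠(PD, DE) = 90.00° ✓; |DE| = 17.40 ✓; ∠DEU = 95.90° ✓; |EU| = 16.80 ✗.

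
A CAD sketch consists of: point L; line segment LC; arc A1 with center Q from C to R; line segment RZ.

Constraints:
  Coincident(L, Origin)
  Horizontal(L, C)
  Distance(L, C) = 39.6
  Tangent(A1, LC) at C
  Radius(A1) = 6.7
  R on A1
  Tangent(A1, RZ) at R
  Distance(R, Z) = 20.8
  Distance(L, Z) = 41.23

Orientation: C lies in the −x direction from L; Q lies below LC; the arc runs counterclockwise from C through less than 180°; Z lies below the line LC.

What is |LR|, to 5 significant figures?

46.050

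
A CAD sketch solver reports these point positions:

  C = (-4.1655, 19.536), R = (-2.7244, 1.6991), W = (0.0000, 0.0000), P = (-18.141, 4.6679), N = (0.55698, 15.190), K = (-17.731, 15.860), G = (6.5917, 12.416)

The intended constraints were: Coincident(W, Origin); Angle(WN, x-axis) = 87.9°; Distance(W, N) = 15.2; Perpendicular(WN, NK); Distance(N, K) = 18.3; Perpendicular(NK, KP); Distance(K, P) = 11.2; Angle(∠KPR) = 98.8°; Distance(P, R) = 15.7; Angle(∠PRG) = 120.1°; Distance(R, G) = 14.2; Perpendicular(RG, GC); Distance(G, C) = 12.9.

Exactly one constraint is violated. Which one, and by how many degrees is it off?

Perpendicular(RG, GC) — off by 7.50°.

W = (0.00, 0.00) ✓; WN at 87.90° ✓; |WN| = 15.20 ✓; ∠(WN, NK) = 90.00° ✓; |NK| = 18.30 ✓; ∠(NK, KP) = 90.00° ✓; |KP| = 11.20 ✓; ∠KPR = 98.80° ✓; |PR| = 15.70 ✓; ∠PRG = 120.1° ✓; |RG| = 14.20 ✓; ∠(RG, GC) = 97.50° ✗; |GC| = 12.90 ✓.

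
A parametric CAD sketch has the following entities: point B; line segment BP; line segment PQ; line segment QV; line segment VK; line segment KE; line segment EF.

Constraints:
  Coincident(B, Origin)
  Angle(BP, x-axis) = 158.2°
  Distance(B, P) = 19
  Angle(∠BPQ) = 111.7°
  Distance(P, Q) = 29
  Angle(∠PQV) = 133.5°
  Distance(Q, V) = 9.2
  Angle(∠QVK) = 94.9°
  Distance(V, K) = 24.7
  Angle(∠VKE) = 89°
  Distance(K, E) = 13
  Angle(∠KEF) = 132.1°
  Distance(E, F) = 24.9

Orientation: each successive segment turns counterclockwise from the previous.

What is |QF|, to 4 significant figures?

21.22

B is at the origin; BP runs at 158.2° with length 19.0, so P = (-17.64, 7.056). ∠BPQ = 111.7° gives PQ at -133.5° from the x-axis; with |PQ| = 29.0, Q = (-37.60, -13.98). ∠PQV = 133.5° gives QV at -87.00° from the x-axis; with |QV| = 9.2, V = (-37.12, -23.17). ∠QVK = 94.9° gives VK at -1.900° from the x-axis; with |VK| = 24.7, K = (-12.44, -23.99). ∠VKE = 89.0° gives KE at 89.10° from the x-axis; with |KE| = 13.0, E = (-12.23, -10.99). ∠KEF = 132.1° gives EF at 137.0° from the x-axis; with |EF| = 24.9, F = (-30.44, 5.994). Then |QF| = |F − Q| = 21.22.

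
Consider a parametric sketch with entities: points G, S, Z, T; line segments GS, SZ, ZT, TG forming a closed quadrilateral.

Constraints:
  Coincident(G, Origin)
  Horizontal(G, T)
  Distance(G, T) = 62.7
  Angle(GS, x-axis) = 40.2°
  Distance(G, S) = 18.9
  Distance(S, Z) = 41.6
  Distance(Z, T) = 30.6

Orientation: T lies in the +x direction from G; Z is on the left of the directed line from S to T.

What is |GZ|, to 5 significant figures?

59.957

G is at the origin; G and T share the same y with |GT| = 62.7 and T in +x, so T = (62.7, 0). GS runs at 40.2° with |GS| = 18.9, so S = (14.436, 12.199). Z is determined by |SZ| = 41.6 and |ZT| = 30.6 together: it lies at the intersection of circle(S, 41.6) and circle(T, 30.6). With |ST| = 49.782, the foot of the radical line on ST is 32.868 from S and the perpendicular offset is √(41.6² − 32.868²) = 25.500. Taking the left-of-ST solution: Z = (52.550, 28.868).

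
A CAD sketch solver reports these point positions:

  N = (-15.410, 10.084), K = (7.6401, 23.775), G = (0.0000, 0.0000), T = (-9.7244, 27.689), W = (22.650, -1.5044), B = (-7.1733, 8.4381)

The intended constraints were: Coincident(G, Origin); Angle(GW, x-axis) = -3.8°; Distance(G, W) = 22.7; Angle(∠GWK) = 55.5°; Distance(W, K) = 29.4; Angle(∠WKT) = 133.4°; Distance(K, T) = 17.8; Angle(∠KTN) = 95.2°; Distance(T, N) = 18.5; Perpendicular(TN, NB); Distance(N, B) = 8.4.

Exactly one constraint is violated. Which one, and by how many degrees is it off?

Perpendicular(TN, NB) — off by 6.60°.

G = (0.00, 0.00) ✓; GW at -3.800° ✓; |GW| = 22.70 ✓; ∠GWK = 55.50° ✓; |WK| = 29.40 ✓; ∠WKT = 133.4° ✓; |KT| = 17.80 ✓; ∠KTN = 95.20° ✓; |TN| = 18.50 ✓; ∠(TN, NB) = 96.60° ✗; |NB| = 8.400 ✓.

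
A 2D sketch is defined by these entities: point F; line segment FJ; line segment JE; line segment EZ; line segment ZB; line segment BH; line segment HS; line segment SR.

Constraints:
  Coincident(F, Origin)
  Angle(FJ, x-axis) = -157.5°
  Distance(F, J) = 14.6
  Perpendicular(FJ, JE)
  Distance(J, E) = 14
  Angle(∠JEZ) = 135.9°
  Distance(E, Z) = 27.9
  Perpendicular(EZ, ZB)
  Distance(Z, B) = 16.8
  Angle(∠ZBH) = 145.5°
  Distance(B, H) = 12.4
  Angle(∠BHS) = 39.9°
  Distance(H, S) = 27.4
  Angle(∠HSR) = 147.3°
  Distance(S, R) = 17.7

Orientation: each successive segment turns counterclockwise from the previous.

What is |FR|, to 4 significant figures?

44.76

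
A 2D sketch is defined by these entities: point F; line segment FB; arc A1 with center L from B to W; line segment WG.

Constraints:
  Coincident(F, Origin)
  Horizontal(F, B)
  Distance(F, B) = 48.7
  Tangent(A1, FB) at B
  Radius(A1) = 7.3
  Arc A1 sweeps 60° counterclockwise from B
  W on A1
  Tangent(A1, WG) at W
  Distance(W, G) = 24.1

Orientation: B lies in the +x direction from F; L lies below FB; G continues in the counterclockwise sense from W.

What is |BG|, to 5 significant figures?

30.640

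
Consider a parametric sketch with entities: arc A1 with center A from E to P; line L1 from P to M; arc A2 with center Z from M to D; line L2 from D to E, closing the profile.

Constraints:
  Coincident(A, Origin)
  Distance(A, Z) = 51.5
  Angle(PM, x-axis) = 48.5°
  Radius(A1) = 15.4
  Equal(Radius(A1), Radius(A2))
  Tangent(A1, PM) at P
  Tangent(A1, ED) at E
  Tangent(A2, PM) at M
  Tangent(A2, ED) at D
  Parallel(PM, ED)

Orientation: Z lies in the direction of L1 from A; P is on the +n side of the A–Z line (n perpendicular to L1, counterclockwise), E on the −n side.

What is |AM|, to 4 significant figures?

53.75

The slot axis is L1's direction at 48.5°, so u = (cos 48.5°, sin 48.5°) = (0.6626, 0.7490) and n = (−sin 48.5°, cos 48.5°) = (-0.7490, 0.6626). A is at the origin and Z lies 51.5 along u from A, so Z = 51.5·u = (34.12, 38.57). Tangency of A1 to both parallel lines with radius 15.4 puts P and E at A ± 15.4·n: P = (-11.53, 10.20), E = (11.53, -10.20). Equal radii place M and D the same way about Z: M = Z + 15.4·n = (22.59, 48.78), D = Z − 15.4·n = (45.66, 28.37). Then |AM| = |M − A| = 53.75.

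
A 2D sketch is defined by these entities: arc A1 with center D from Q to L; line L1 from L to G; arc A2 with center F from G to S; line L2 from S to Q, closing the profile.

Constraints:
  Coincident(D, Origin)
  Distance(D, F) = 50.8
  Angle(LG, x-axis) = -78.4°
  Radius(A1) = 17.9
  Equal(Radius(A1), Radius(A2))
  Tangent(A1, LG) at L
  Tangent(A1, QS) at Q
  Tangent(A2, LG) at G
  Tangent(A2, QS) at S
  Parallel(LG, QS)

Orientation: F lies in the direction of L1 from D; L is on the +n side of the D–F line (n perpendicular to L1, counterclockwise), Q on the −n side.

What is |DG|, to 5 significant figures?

53.861

Tangency of A1 to both parallel lines with radius 17.9 puts L and Q at D ± 17.9·n: L = (17.534, 3.5993), Q = (-17.534, -3.5993). Equal radii place G and S the same way about F: G = F + 17.9·n = (27.749, -46.163), S = F − 17.9·n = (-7.3196, -53.362). Then |DG| = |G − D| = 53.861.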